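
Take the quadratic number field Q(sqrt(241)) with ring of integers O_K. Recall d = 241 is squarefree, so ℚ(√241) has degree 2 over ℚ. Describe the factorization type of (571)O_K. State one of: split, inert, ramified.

d = 241 ≡ 1 (mod 4), so O_K = ℤ[(1+√241)/2] and disc(K) = d = 241.
571 ∤ 241, so 571 is unramified.
Legendre symbol by Euler's criterion: (241/571) ≡ 241^285 ≡ 570 (mod 571), i.e. (241/571) = -1.
d is a non-residue mod p, hence 571 remains inert in O_K.

inert — (571) stays prime in O_K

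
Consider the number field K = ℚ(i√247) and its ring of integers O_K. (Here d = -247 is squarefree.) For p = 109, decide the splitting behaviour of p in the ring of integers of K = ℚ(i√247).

split — (109) = 𝔭₁𝔭₂ with 𝔭₁ ≠ 𝔭₂

d = -247 ≡ 1 (mod 4), so O_K = ℤ[(1+√-247)/2] and disc(K) = d = -247.
Since gcd(109, -247) = 1 the prime 109 does not ramify.
Euler's criterion: (-247)^54 mod 109 = 1. Thus (-247|109) = 1.
Legendre symbol 1 ⇒ 109 is split.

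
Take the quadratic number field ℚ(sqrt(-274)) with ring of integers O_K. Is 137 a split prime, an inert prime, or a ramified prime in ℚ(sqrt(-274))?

d = -274 ≡ 2 (mod 4), so O_K = ℤ[√-274] and disc(K) = 4d = -1096.
137 divides disc(K) = -1096, so 137 ramifies.

137 is ramified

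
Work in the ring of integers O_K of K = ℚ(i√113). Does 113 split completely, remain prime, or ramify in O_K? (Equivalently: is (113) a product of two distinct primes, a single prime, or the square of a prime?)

Since -113 ≢ 1 mod 4, the ring of integers is ℤ[√-113] with discriminant 4·(-113) = -452.
113 divides disc(K) = -452, so 113 ramifies.

p ramifies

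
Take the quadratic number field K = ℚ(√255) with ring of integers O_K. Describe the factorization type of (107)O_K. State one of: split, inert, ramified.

split

Since 255 ≢ 1 mod 4, the ring of integers is ℤ[√255] with discriminant 4·255 = 1020.
disc(K) = 1020 is not divisible by 107; 107 is unramified.
(255/107) = 41^53 mod 107 = 1, giving Legendre symbol 1.
(255/107) = 1, so 107 splits.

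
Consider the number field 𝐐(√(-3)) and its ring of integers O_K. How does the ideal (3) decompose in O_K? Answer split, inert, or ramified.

p ramifies

d = -3 ≡ 1 (mod 4), so O_K = ℤ[(1+√-3)/2] and disc(K) = d = -3.
Ramification test: 3 | -3. The prime 3 ramifies in K.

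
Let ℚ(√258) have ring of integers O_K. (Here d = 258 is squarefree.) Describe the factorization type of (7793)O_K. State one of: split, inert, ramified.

inert

258 mod 4 = 2, hence disc K = 4·258 = 1032 and O_K = ℤ[√258].
Since gcd(7793, 1032) = 1 the prime 7793 does not ramify.
Euler's criterion: 258^3896 mod 7793 = 7792. Thus (258|7793) = -1.
d is a non-residue mod p, hence 7793 remains inert in O_K.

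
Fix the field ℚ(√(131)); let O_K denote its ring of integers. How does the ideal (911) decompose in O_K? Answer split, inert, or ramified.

d = 131 ≡ 3 (mod 4), so O_K = ℤ[√131] and disc(K) = 4d = 524.
Since gcd(911, 524) = 1 the prime 911 does not ramify.
Euler's criterion: 131^455 mod 911 = 910. Thus (131|911) = -1.
Legendre symbol -1 ⇒ 911 is inert.

p is inert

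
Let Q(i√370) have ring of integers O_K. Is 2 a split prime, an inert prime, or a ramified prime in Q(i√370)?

ramifies in O_K

-370 mod 4 = 2, hence disc K = 4·(-370) = -1480 and O_K = ℤ[√-370].
disc(K) = -1480 = 2·(-740), so p = 2 is ramified.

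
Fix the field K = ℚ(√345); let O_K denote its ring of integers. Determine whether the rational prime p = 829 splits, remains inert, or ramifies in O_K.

p splits

Since 345 ≡ 1 mod 4, the ring of integers is ℤ[(1+√345)/2] with discriminant 345.
disc(K) = 345 is not divisible by 829; 829 is unramified.
Legendre symbol by Euler's criterion: (345/829) ≡ 345^414 ≡ 1 (mod 829), i.e. (345/829) = 1.
(345/829) = 1, so 829 splits.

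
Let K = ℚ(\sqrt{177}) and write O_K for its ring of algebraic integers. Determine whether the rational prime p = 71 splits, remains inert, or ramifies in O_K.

71 remains inert

177 mod 4 = 1, hence disc K = 177 and O_K = ℤ[(1+√177)/2].
disc(K) = 177 is not divisible by 71; 71 is unramified.
Legendre symbol by Euler's criterion: (177/71) ≡ 177^35 ≡ 70 (mod 71), i.e. (177/71) = -1.
(177/71) = -1, so 71 is inert.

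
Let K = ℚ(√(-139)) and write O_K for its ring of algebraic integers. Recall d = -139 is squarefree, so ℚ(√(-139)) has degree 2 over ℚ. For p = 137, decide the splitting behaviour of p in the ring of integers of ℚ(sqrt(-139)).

137 splits in O_K

Since -139 ≡ 1 mod 4, the ring of integers is ℤ[(1+√-139)/2] with discriminant -139.
137 ∤ -139, so 137 is unramified.
Compute (-139/137) via Euler: 135^((137-1)/2) mod 137 = 1, so (-139/137) = 1.
d is a quadratic residue mod p, hence 137 splits in O_K.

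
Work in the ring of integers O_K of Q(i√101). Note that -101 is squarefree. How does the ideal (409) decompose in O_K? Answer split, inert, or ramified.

409 splits in O_K

Since -101 ≢ 1 mod 4, the ring of integers is ℤ[√-101] with discriminant 4·(-101) = -404.
409 ∤ -404, so 409 is unramified.
Legendre symbol by Euler's criterion: (-101/409) ≡ (-101)^204 ≡ 1 (mod 409), i.e. (-101/409) = 1.
d is a quadratic residue mod p, hence 409 splits in O_K.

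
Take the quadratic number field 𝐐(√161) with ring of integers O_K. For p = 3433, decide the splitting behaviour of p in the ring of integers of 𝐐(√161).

inert

d = 161 ≡ 1 (mod 4), so O_K = ℤ[(1+√161)/2] and disc(K) = d = 161.
disc(K) = 161 is not divisible by 3433; 3433 is unramified.
Euler's criterion: 161^1716 mod 3433 = 3432. Thus (161|3433) = -1.
Legendre symbol -1 ⇒ 3433 is inert.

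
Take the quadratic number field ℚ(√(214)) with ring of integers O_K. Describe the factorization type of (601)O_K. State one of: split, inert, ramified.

d = 214 ≡ 2 (mod 4), so O_K = ℤ[√214] and disc(K) = 4d = 856.
disc(K) = 856 is not divisible by 601; 601 is unramified.
Compute (214/601) via Euler: 214^((601-1)/2) mod 601 = 600, so (214/601) = -1.
Legendre symbol -1 ⇒ 601 is inert.

inert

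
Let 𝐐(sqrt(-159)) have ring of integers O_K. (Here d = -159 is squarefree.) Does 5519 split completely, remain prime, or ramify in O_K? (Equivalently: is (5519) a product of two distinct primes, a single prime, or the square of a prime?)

remains prime (inert)

d = -159 ≡ 1 (mod 4), so O_K = ℤ[(1+√-159)/2] and disc(K) = d = -159.
Since gcd(5519, -159) = 1 the prime 5519 does not ramify.
Euler's criterion: (-159)^2759 mod 5519 = 5518. Thus (-159|5519) = -1.
(-159/5519) = -1, so 5519 is inert.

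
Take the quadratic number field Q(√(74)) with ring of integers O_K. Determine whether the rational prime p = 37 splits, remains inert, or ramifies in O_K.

ramified — (37) = 𝔭²

74 mod 4 = 2, hence disc K = 4·74 = 296 and O_K = ℤ[√74].
37 divides disc(K) = 296, so 37 ramifies.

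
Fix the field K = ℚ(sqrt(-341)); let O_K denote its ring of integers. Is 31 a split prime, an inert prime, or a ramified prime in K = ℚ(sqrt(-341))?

d = -341 ≡ 3 (mod 4), so O_K = ℤ[√-341] and disc(K) = 4d = -1364.
disc(K) = -1364 = 31·(-44), so p = 31 is ramified.

ramified — (31) = 𝔭²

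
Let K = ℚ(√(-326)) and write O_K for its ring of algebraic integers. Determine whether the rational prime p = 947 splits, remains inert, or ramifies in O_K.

inert — (947) stays prime in O_K

d = -326 ≡ 2 (mod 4), so O_K = ℤ[√-326] and disc(K) = 4d = -1304.
947 ∤ -1304, so 947 is unramified.
Compute (-326/947) via Euler: 621^((947-1)/2) mod 947 = 946, so (-326/947) = -1.
(-326/947) = -1, so 947 is inert.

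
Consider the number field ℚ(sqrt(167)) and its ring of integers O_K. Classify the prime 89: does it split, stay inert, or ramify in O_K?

split — (89) = 𝔭₁𝔭₂ with 𝔭₁ ≠ 𝔭₂

Since 167 ≢ 1 mod 4, the ring of integers is ℤ[√167] with discriminant 4·167 = 668.
disc(K) = 668 is not divisible by 89; 89 is unramified.
(167/89) = 78^44 mod 89 = 1, giving Legendre symbol 1.
(167/89) = 1, so 89 splits.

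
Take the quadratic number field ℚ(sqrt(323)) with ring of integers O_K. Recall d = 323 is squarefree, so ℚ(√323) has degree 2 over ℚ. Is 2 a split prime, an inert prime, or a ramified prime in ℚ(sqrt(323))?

p ramifies

Since 323 ≢ 1 mod 4, the ring of integers is ℤ[√323] with discriminant 4·323 = 1292.
2 divides disc(K) = 1292, so 2 ramifies.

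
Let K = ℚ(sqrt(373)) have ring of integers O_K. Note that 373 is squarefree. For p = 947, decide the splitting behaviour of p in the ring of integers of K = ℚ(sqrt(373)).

947 remains inert

373 mod 4 = 1, hence disc K = 373 and O_K = ℤ[(1+√373)/2].
disc(K) = 373 is not divisible by 947; 947 is unramified.
Compute (373/947) via Euler: 373^((947-1)/2) mod 947 = 946, so (373/947) = -1.
d is a non-residue mod p, hence 947 remains inert in O_K.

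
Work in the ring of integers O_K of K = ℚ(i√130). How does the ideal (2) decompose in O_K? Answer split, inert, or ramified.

Since -130 ≢ 1 mod 4, the ring of integers is ℤ[√-130] with discriminant 4·(-130) = -520.
2 divides disc(K) = -520, so 2 ramifies.

ramified — (2) = 𝔭²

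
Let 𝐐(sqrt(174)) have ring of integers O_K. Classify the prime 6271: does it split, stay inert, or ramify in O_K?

p is inert

174 mod 4 = 2, hence disc K = 4·174 = 696 and O_K = ℤ[√174].
Since gcd(6271, 696) = 1 the prime 6271 does not ramify.
Euler's criterion: 174^3135 mod 6271 = 6270. Thus (174|6271) = -1.
d is a non-residue mod p, hence 6271 remains inert in O_K.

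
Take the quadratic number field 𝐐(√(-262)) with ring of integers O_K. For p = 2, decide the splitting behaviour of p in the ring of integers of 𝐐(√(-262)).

ramified

Since -262 ≢ 1 mod 4, the ring of integers is ℤ[√-262] with discriminant 4·(-262) = -1048.
Ramification test: 2 | -1048. The prime 2 ramifies in K.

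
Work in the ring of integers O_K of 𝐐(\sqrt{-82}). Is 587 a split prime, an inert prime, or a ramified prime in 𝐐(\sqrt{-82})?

Since -82 ≢ 1 mod 4, the ring of integers is ℤ[√-82] with discriminant 4·(-82) = -328.
587 ∤ -328, so 587 is unramified.
Euler's criterion: (-82)^293 mod 587 = 586. Thus (-82|587) = -1.
Legendre symbol -1 ⇒ 587 is inert.

p is inert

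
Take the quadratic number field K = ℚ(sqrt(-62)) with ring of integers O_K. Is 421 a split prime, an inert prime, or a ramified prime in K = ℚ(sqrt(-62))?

d = -62 ≡ 2 (mod 4), so O_K = ℤ[√-62] and disc(K) = 4d = -248.
Since gcd(421, -248) = 1 the prime 421 does not ramify.
(-62/421) = 359^210 mod 421 = 420, giving Legendre symbol -1.
(-62/421) = -1, so 421 is inert.

inert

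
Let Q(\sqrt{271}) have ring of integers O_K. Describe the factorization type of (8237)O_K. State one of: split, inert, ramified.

remains prime (inert)

271 mod 4 = 3, hence disc K = 4·271 = 1084 and O_K = ℤ[√271].
disc(K) = 1084 is not divisible by 8237; 8237 is unramified.
Euler's criterion: 271^4118 mod 8237 = 8236. Thus (271|8237) = -1.
(271/8237) = -1, so 8237 is inert.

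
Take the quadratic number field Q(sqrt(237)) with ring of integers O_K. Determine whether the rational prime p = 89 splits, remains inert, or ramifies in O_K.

p is inert

237 mod 4 = 1, hence disc K = 237 and O_K = ℤ[(1+√237)/2].
disc(K) = 237 is not divisible by 89; 89 is unramified.
Euler's criterion: 237^44 mod 89 = 88. Thus (237|89) = -1.
d is a non-residue mod p, hence 89 remains inert in O_K.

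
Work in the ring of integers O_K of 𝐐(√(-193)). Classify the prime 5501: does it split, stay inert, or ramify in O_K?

split — (5501) = 𝔭₁𝔭₂ with 𝔭₁ ≠ 𝔭₂

d = -193 ≡ 3 (mod 4), so O_K = ℤ[√-193] and disc(K) = 4d = -772.
disc(K) = -772 is not divisible by 5501; 5501 is unramified.
Euler's criterion: (-193)^2750 mod 5501 = 1. Thus (-193|5501) = 1.
d is a quadratic residue mod p, hence 5501 splits in O_K.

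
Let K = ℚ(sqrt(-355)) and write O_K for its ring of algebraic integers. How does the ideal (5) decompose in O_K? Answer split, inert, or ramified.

d = -355 ≡ 1 (mod 4), so O_K = ℤ[(1+√-355)/2] and disc(K) = d = -355.
5 divides disc(K) = -355, so 5 ramifies.

ramified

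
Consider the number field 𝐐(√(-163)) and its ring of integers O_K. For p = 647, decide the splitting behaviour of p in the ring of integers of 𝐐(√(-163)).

split

d = -163 ≡ 1 (mod 4), so O_K = ℤ[(1+√-163)/2] and disc(K) = d = -163.
647 ∤ -163, so 647 is unramified.
Legendre symbol by Euler's criterion: (-163/647) ≡ (-163)^323 ≡ 1 (mod 647), i.e. (-163/647) = 1.
d is a quadratic residue mod p, hence 647 splits in O_K.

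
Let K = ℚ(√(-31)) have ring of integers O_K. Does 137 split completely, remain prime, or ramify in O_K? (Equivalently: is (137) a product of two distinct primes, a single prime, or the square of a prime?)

d = -31 ≡ 1 (mod 4), so O_K = ℤ[(1+√-31)/2] and disc(K) = d = -31.
disc(K) = -31 is not divisible by 137; 137 is unramified.
Compute (-31/137) via Euler: 106^((137-1)/2) mod 137 = 136, so (-31/137) = -1.
d is a non-residue mod p, hence 137 remains inert in O_K.

remains prime (inert)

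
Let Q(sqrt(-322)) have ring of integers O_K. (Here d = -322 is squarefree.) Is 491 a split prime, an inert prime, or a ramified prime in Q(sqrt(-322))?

split — (491) = 𝔭₁𝔭₂ with 𝔭₁ ≠ 𝔭₂

Since -322 ≢ 1 mod 4, the ring of integers is ℤ[√-322] with discriminant 4·(-322) = -1288.
491 ∤ -1288, so 491 is unramified.
Euler's criterion: (-322)^245 mod 491 = 1. Thus (-322|491) = 1.
(-322/491) = 1, so 491 splits.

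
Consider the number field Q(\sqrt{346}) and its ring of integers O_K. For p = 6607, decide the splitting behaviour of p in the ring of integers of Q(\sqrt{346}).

p splits

d = 346 ≡ 2 (mod 4), so O_K = ℤ[√346] and disc(K) = 4d = 1384.
6607 ∤ 1384, so 6607 is unramified.
Legendre symbol by Euler's criterion: (346/6607) ≡ 346^3303 ≡ 1 (mod 6607), i.e. (346/6607) = 1.
(346/6607) = 1, so 6607 splits.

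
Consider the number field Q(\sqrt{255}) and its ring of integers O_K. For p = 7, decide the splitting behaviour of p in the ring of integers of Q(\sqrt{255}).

7 remains inert

Since 255 ≢ 1 mod 4, the ring of integers is ℤ[√255] with discriminant 4·255 = 1020.
7 ∤ 1020, so 7 is unramified.
Legendre symbol by Euler's criterion: (255/7) ≡ 255^3 ≡ 6 (mod 7), i.e. (255/7) = -1.
(255/7) = -1, so 7 is inert.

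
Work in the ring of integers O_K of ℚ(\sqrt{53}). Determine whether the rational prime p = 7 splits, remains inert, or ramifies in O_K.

Since 53 ≡ 1 mod 4, the ring of integers is ℤ[(1+√53)/2] with discriminant 53.
disc(K) = 53 is not divisible by 7; 7 is unramified.
Legendre symbol by Euler's criterion: (53/7) ≡ 53^3 ≡ 1 (mod 7), i.e. (53/7) = 1.
Legendre symbol 1 ⇒ 7 is split.

p splits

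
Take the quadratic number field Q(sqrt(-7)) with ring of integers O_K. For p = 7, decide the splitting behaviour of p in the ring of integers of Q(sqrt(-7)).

ramified

-7 mod 4 = 1, hence disc K = -7 and O_K = ℤ[(1+√-7)/2].
disc(K) = -7 = 7·(-1), so p = 7 is ramified.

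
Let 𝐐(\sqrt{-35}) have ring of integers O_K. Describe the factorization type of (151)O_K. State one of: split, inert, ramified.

split

d = -35 ≡ 1 (mod 4), so O_K = ℤ[(1+√-35)/2] and disc(K) = d = -35.
Since gcd(151, -35) = 1 the prime 151 does not ramify.
(-35/151) = 116^75 mod 151 = 1, giving Legendre symbol 1.
d is a quadratic residue mod p, hence 151 splits in O_K.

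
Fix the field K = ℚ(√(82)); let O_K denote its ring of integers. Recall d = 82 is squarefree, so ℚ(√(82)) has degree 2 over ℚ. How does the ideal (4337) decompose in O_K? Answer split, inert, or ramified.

d = 82 ≡ 2 (mod 4), so O_K = ℤ[√82] and disc(K) = 4d = 328.
4337 ∤ 328, so 4337 is unramified.
Legendre symbol by Euler's criterion: (82/4337) ≡ 82^2168 ≡ 1 (mod 4337), i.e. (82/4337) = 1.
(82/4337) = 1, so 4337 splits.

split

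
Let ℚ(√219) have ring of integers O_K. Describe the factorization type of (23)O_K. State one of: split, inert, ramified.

Since 219 ≢ 1 mod 4, the ring of integers is ℤ[√219] with discriminant 4·219 = 876.
disc(K) = 876 is not divisible by 23; 23 is unramified.
Compute (219/23) via Euler: 12^((23-1)/2) mod 23 = 1, so (219/23) = 1.
d is a quadratic residue mod p, hence 23 splits in O_K.

splits completely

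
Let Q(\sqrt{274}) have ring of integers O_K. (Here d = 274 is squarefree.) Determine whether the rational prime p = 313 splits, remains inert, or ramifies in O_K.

Since 274 ≢ 1 mod 4, the ring of integers is ℤ[√274] with discriminant 4·274 = 1096.
disc(K) = 1096 is not divisible by 313; 313 is unramified.
Legendre symbol by Euler's criterion: (274/313) ≡ 274^156 ≡ 1 (mod 313), i.e. (274/313) = 1.
Legendre symbol 1 ⇒ 313 is split.

split — (313) = 𝔭₁𝔭₂ with 𝔭₁ ≠ 𝔭₂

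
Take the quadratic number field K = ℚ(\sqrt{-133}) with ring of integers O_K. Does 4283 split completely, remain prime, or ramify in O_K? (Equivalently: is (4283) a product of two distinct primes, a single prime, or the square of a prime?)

Since -133 ≢ 1 mod 4, the ring of integers is ℤ[√-133] with discriminant 4·(-133) = -532.
disc(K) = -532 is not divisible by 4283; 4283 is unramified.
Euler's criterion: (-133)^2141 mod 4283 = 4282. Thus (-133|4283) = -1.
Legendre symbol -1 ⇒ 4283 is inert.

4283 remains inert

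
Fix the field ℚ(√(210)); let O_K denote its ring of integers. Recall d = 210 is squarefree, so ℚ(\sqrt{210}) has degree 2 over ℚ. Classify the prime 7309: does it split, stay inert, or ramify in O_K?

7309 remains inert

Since 210 ≢ 1 mod 4, the ring of integers is ℤ[√210] with discriminant 4·210 = 840.
7309 ∤ 840, so 7309 is unramified.
Euler's criterion: 210^3654 mod 7309 = 7308. Thus (210|7309) = -1.
Legendre symbol -1 ⇒ 7309 is inert.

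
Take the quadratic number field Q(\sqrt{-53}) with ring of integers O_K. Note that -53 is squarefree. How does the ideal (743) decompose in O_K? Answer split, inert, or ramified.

d = -53 ≡ 3 (mod 4), so O_K = ℤ[√-53] and disc(K) = 4d = -212.
disc(K) = -212 is not divisible by 743; 743 is unramified.
(-53/743) = 690^371 mod 743 = 742, giving Legendre symbol -1.
(-53/743) = -1, so 743 is inert.

p is inert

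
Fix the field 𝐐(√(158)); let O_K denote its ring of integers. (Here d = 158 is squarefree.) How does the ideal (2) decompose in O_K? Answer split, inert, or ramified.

2 is ramified

158 mod 4 = 2, hence disc K = 4·158 = 632 and O_K = ℤ[√158].
2 divides disc(K) = 632, so 2 ramifies.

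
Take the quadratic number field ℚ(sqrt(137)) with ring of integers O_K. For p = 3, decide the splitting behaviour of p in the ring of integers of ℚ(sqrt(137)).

inert

Since 137 ≡ 1 mod 4, the ring of integers is ℤ[(1+√137)/2] with discriminant 137.
Since gcd(3, 137) = 1 the prime 3 does not ramify.
Euler's criterion: 137^1 mod 3 = 2. Thus (137|3) = -1.
Legendre symbol -1 ⇒ 3 is inert.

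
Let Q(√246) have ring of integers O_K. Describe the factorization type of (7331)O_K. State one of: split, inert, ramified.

inert

Since 246 ≢ 1 mod 4, the ring of integers is ℤ[√246] with discriminant 4·246 = 984.
7331 ∤ 984, so 7331 is unramified.
Euler's criterion: 246^3665 mod 7331 = 7330. Thus (246|7331) = -1.
(246/7331) = -1, so 7331 is inert.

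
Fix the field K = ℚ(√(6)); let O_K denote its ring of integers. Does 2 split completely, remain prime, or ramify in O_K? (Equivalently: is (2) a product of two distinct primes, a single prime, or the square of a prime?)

d = 6 ≡ 2 (mod 4), so O_K = ℤ[√6] and disc(K) = 4d = 24.
disc(K) = 24 = 2·12, so p = 2 is ramified.

2 is ramified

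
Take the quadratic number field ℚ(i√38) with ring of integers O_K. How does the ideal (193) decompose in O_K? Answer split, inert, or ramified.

inert — (193) stays prime in O_K

Since -38 ≢ 1 mod 4, the ring of integers is ℤ[√-38] with discriminant 4·(-38) = -152.
193 ∤ -152, so 193 is unramified.
Legendre symbol by Euler's criterion: (-38/193) ≡ (-38)^96 ≡ 192 (mod 193), i.e. (-38/193) = -1.
Legendre symbol -1 ⇒ 193 is inert.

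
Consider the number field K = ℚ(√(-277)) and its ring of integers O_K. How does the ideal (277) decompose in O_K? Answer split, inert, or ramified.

-277 mod 4 = 3, hence disc K = 4·(-277) = -1108 and O_K = ℤ[√-277].
Ramification test: 277 | -1108. The prime 277 ramifies in K.

ramified — (277) = 𝔭²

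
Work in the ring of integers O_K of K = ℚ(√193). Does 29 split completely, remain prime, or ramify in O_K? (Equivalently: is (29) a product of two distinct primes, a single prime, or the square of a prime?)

d = 193 ≡ 1 (mod 4), so O_K = ℤ[(1+√193)/2] and disc(K) = d = 193.
Since gcd(29, 193) = 1 the prime 29 does not ramify.
Legendre symbol by Euler's criterion: (193/29) ≡ 193^14 ≡ 28 (mod 29), i.e. (193/29) = -1.
d is a non-residue mod p, hence 29 remains inert in O_K.

inert — (29) stays prime in O_K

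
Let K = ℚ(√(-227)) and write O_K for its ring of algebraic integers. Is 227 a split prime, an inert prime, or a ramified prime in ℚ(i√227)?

ramified

Since -227 ≡ 1 mod 4, the ring of integers is ℤ[(1+√-227)/2] with discriminant -227.
227 divides disc(K) = -227, so 227 ramifies.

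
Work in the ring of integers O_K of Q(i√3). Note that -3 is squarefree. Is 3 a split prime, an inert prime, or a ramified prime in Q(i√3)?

Since -3 ≡ 1 mod 4, the ring of integers is ℤ[(1+√-3)/2] with discriminant -3.
disc(K) = -3 = 3·(-1), so p = 3 is ramified.

p ramifies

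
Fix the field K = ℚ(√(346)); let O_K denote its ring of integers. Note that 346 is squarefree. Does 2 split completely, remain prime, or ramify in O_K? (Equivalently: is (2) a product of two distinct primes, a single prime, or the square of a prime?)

Since 346 ≢ 1 mod 4, the ring of integers is ℤ[√346] with discriminant 4·346 = 1384.
2 divides disc(K) = 1384, so 2 ramifies.

2 is ramified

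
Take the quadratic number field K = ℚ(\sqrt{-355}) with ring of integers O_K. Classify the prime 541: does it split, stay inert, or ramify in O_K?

p is inert

Since -355 ≡ 1 mod 4, the ring of integers is ℤ[(1+√-355)/2] with discriminant -355.
Since gcd(541, -355) = 1 the prime 541 does not ramify.
Legendre symbol by Euler's criterion: (-355/541) ≡ (-355)^270 ≡ 540 (mod 541), i.e. (-355/541) = -1.
Legendre symbol -1 ⇒ 541 is inert.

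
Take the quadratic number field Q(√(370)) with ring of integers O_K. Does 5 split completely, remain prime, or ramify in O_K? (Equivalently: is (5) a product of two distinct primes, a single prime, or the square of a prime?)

d = 370 ≡ 2 (mod 4), so O_K = ℤ[√370] and disc(K) = 4d = 1480.
5 divides disc(K) = 1480, so 5 ramifies.

p ramifies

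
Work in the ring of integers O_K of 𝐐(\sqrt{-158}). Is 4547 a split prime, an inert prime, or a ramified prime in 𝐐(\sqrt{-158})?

remains prime (inert)

d = -158 ≡ 2 (mod 4), so O_K = ℤ[√-158] and disc(K) = 4d = -632.
disc(K) = -632 is not divisible by 4547; 4547 is unramified.
Euler's criterion: (-158)^2273 mod 4547 = 4546. Thus (-158|4547) = -1.
Legendre symbol -1 ⇒ 4547 is inert.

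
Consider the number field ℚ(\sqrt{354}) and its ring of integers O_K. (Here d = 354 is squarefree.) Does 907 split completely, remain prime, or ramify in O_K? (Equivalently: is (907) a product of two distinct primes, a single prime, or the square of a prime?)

inert

Since 354 ≢ 1 mod 4, the ring of integers is ℤ[√354] with discriminant 4·354 = 1416.
907 ∤ 1416, so 907 is unramified.
Euler's criterion: 354^453 mod 907 = 906. Thus (354|907) = -1.
(354/907) = -1, so 907 is inert.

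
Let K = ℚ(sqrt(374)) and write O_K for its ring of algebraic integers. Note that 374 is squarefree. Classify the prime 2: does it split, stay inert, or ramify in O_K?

374 mod 4 = 2, hence disc K = 4·374 = 1496 and O_K = ℤ[√374].
disc(K) = 1496 = 2·748, so p = 2 is ramified.

ramifies in O_K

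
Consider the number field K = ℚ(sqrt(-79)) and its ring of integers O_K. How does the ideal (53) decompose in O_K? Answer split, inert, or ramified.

d = -79 ≡ 1 (mod 4), so O_K = ℤ[(1+√-79)/2] and disc(K) = d = -79.
53 ∤ -79, so 53 is unramified.
Compute (-79/53) via Euler: 27^((53-1)/2) mod 53 = 52, so (-79/53) = -1.
d is a non-residue mod p, hence 53 remains inert in O_K.

inert — (53) stays prime in O_K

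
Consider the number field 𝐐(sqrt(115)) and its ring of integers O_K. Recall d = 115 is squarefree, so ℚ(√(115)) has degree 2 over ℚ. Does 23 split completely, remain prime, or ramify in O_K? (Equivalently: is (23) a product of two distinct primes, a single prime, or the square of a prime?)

ramified

Since 115 ≢ 1 mod 4, the ring of integers is ℤ[√115] with discriminant 4·115 = 460.
Ramification test: 23 | 460. The prime 23 ramifies in K.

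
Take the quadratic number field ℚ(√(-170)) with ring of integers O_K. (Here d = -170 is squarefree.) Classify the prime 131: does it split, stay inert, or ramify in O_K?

-170 mod 4 = 2, hence disc K = 4·(-170) = -680 and O_K = ℤ[√-170].
Since gcd(131, -680) = 1 the prime 131 does not ramify.
(-170/131) = 92^65 mod 131 = 130, giving Legendre symbol -1.
Legendre symbol -1 ⇒ 131 is inert.

inert — (131) stays prime in O_K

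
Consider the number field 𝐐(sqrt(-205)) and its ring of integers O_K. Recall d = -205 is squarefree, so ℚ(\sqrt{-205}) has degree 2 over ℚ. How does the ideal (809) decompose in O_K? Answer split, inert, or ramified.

-205 mod 4 = 3, hence disc K = 4·(-205) = -820 and O_K = ℤ[√-205].
809 ∤ -820, so 809 is unramified.
(-205/809) = 604^404 mod 809 = 808, giving Legendre symbol -1.
(-205/809) = -1, so 809 is inert.

inert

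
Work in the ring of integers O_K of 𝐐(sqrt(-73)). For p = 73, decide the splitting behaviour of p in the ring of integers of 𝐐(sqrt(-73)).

ramifies in O_K

Since -73 ≢ 1 mod 4, the ring of integers is ℤ[√-73] with discriminant 4·(-73) = -292.
disc(K) = -292 = 73·(-4), so p = 73 is ramified.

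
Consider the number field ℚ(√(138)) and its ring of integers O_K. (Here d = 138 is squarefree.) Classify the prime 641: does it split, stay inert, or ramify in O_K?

d = 138 ≡ 2 (mod 4), so O_K = ℤ[√138] and disc(K) = 4d = 552.
641 ∤ 552, so 641 is unramified.
(138/641) = 138^320 mod 641 = 1, giving Legendre symbol 1.
Legendre symbol 1 ⇒ 641 is split.

split — (641) = 𝔭₁𝔭₂ with 𝔭₁ ≠ 𝔭₂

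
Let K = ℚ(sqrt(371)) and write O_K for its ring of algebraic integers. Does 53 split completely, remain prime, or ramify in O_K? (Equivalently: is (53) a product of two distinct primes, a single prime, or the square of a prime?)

ramifies in O_K

371 mod 4 = 3, hence disc K = 4·371 = 1484 and O_K = ℤ[√371].
53 divides disc(K) = 1484, so 53 ramifies.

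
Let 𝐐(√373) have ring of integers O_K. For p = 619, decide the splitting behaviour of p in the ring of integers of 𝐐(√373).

373 mod 4 = 1, hence disc K = 373 and O_K = ℤ[(1+√373)/2].
Since gcd(619, 373) = 1 the prime 619 does not ramify.
Euler's criterion: 373^309 mod 619 = 618. Thus (373|619) = -1.
(373/619) = -1, so 619 is inert.

remains prime (inert)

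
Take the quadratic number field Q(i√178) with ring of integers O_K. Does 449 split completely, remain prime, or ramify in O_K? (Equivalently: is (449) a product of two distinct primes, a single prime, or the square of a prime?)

p splits

d = -178 ≡ 2 (mod 4), so O_K = ℤ[√-178] and disc(K) = 4d = -712.
449 ∤ -712, so 449 is unramified.
Legendre symbol by Euler's criterion: (-178/449) ≡ (-178)^224 ≡ 1 (mod 449), i.e. (-178/449) = 1.
Legendre symbol 1 ⇒ 449 is split.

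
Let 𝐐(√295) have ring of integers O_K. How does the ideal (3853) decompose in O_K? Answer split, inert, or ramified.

splits completely

d = 295 ≡ 3 (mod 4), so O_K = ℤ[√295] and disc(K) = 4d = 1180.
disc(K) = 1180 is not divisible by 3853; 3853 is unramified.
Euler's criterion: 295^1926 mod 3853 = 1. Thus (295|3853) = 1.
d is a quadratic residue mod p, hence 3853 splits in O_K.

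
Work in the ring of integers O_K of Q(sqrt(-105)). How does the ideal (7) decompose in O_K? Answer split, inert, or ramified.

ramified

d = -105 ≡ 3 (mod 4), so O_K = ℤ[√-105] and disc(K) = 4d = -420.
7 divides disc(K) = -420, so 7 ramifies.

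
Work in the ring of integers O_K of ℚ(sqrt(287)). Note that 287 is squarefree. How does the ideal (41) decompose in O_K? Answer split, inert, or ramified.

Since 287 ≢ 1 mod 4, the ring of integers is ℤ[√287] with discriminant 4·287 = 1148.
Ramification test: 41 | 1148. The prime 41 ramifies in K.

p ramifies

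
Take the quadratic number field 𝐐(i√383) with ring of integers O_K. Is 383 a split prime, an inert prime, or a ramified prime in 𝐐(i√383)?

-383 mod 4 = 1, hence disc K = -383 and O_K = ℤ[(1+√-383)/2].
Ramification test: 383 | -383. The prime 383 ramifies in K.

ramified — (383) = 𝔭²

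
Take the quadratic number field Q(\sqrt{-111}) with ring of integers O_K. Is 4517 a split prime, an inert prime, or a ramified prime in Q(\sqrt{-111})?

inert

Since -111 ≡ 1 mod 4, the ring of integers is ℤ[(1+√-111)/2] with discriminant -111.
Since gcd(4517, -111) = 1 the prime 4517 does not ramify.
(-111/4517) = 4406^2258 mod 4517 = 4516, giving Legendre symbol -1.
(-111/4517) = -1, so 4517 is inert.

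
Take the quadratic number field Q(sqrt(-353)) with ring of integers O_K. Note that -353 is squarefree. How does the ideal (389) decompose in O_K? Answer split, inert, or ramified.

Since -353 ≢ 1 mod 4, the ring of integers is ℤ[√-353] with discriminant 4·(-353) = -1412.
disc(K) = -1412 is not divisible by 389; 389 is unramified.
(-353/389) = 36^194 mod 389 = 1, giving Legendre symbol 1.
Legendre symbol 1 ⇒ 389 is split.

splits completely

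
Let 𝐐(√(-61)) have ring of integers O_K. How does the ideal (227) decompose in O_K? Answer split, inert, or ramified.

227 splits in O_K

Since -61 ≢ 1 mod 4, the ring of integers is ℤ[√-61] with discriminant 4·(-61) = -244.
227 ∤ -244, so 227 is unramified.
(-61/227) = 166^113 mod 227 = 1, giving Legendre symbol 1.
d is a quadratic residue mod p, hence 227 splits in O_K.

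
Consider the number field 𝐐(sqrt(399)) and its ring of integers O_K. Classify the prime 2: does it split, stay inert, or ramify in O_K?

ramified

Since 399 ≢ 1 mod 4, the ring of integers is ℤ[√399] with discriminant 4·399 = 1596.
2 divides disc(K) = 1596, so 2 ramifies.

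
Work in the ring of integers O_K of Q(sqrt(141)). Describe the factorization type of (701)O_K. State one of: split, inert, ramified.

p splits

141 mod 4 = 1, hence disc K = 141 and O_K = ℤ[(1+√141)/2].
701 ∤ 141, so 701 is unramified.
Legendre symbol by Euler's criterion: (141/701) ≡ 141^350 ≡ 1 (mod 701), i.e. (141/701) = 1.
Legendre symbol 1 ⇒ 701 is split.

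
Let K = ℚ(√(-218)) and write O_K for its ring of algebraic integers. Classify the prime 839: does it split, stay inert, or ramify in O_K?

Since -218 ≢ 1 mod 4, the ring of integers is ℤ[√-218] with discriminant 4·(-218) = -872.
839 ∤ -872, so 839 is unramified.
Legendre symbol by Euler's criterion: (-218/839) ≡ (-218)^419 ≡ 1 (mod 839), i.e. (-218/839) = 1.
(-218/839) = 1, so 839 splits.

splits completely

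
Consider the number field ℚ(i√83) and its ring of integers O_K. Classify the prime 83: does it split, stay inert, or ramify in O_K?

Since -83 ≡ 1 mod 4, the ring of integers is ℤ[(1+√-83)/2] with discriminant -83.
Ramification test: 83 | -83. The prime 83 ramifies in K.

ramified — (83) = 𝔭²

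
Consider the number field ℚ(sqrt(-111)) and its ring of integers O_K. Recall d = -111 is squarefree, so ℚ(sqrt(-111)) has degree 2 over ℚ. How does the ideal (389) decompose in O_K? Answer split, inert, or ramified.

Since -111 ≡ 1 mod 4, the ring of integers is ℤ[(1+√-111)/2] with discriminant -111.
disc(K) = -111 is not divisible by 389; 389 is unramified.
Compute (-111/389) via Euler: 278^((389-1)/2) mod 389 = 1, so (-111/389) = 1.
(-111/389) = 1, so 389 splits.

389 splits in O_K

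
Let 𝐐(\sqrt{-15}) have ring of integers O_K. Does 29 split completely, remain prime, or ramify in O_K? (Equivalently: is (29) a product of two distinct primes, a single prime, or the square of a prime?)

d = -15 ≡ 1 (mod 4), so O_K = ℤ[(1+√-15)/2] and disc(K) = d = -15.
disc(K) = -15 is not divisible by 29; 29 is unramified.
(-15/29) = 14^14 mod 29 = 28, giving Legendre symbol -1.
Legendre symbol -1 ⇒ 29 is inert.

inert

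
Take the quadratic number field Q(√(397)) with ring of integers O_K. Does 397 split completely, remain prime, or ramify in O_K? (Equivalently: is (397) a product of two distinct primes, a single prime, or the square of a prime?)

ramified — (397) = 𝔭²

397 mod 4 = 1, hence disc K = 397 and O_K = ℤ[(1+√397)/2].
disc(K) = 397 = 397·1, so p = 397 is ramified.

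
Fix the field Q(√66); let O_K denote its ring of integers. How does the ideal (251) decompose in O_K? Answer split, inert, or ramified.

Since 66 ≢ 1 mod 4, the ring of integers is ℤ[√66] with discriminant 4·66 = 264.
Since gcd(251, 264) = 1 the prime 251 does not ramify.
(66/251) = 66^125 mod 251 = 1, giving Legendre symbol 1.
(66/251) = 1, so 251 splits.

p splits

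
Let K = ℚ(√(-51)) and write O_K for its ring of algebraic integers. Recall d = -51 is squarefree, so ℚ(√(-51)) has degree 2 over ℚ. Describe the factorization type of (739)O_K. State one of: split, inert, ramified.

split — (739) = 𝔭₁𝔭₂ with 𝔭₁ ≠ 𝔭₂

d = -51 ≡ 1 (mod 4), so O_K = ℤ[(1+√-51)/2] and disc(K) = d = -51.
disc(K) = -51 is not divisible by 739; 739 is unramified.
(-51/739) = 688^369 mod 739 = 1, giving Legendre symbol 1.
Legendre symbol 1 ⇒ 739 is split.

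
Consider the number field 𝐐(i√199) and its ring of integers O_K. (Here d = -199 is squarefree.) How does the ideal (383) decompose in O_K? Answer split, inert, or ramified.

d = -199 ≡ 1 (mod 4), so O_K = ℤ[(1+√-199)/2] and disc(K) = d = -199.
disc(K) = -199 is not divisible by 383; 383 is unramified.
Legendre symbol by Euler's criterion: (-199/383) ≡ (-199)^191 ≡ 1 (mod 383), i.e. (-199/383) = 1.
Legendre symbol 1 ⇒ 383 is split.

383 splits in O_K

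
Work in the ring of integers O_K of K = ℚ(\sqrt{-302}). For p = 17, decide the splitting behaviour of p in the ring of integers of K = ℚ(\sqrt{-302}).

-302 mod 4 = 2, hence disc K = 4·(-302) = -1208 and O_K = ℤ[√-302].
disc(K) = -1208 is not divisible by 17; 17 is unramified.
Euler's criterion: (-302)^8 mod 17 = 1. Thus (-302|17) = 1.
Legendre symbol 1 ⇒ 17 is split.

split — (17) = 𝔭₁𝔭₂ with 𝔭₁ ≠ 𝔭₂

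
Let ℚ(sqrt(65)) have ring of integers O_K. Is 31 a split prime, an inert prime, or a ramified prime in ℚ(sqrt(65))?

31 remains inert

Since 65 ≡ 1 mod 4, the ring of integers is ℤ[(1+√65)/2] with discriminant 65.
disc(K) = 65 is not divisible by 31; 31 is unramified.
(65/31) = 3^15 mod 31 = 30, giving Legendre symbol -1.
d is a non-residue mod p, hence 31 remains inert in O_K.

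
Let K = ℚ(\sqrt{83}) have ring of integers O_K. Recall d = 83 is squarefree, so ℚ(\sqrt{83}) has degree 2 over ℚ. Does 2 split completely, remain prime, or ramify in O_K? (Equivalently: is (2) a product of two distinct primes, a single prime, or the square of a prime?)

p ramifies

Since 83 ≢ 1 mod 4, the ring of integers is ℤ[√83] with discriminant 4·83 = 332.
2 divides disc(K) = 332, so 2 ramifies.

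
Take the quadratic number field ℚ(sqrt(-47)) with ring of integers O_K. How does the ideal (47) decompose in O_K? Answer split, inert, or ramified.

ramified

d = -47 ≡ 1 (mod 4), so O_K = ℤ[(1+√-47)/2] and disc(K) = d = -47.
47 divides disc(K) = -47, so 47 ramifies.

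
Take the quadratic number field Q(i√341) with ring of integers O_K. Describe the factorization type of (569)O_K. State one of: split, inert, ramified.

split — (569) = 𝔭₁𝔭₂ with 𝔭₁ ≠ 𝔭₂

d = -341 ≡ 3 (mod 4), so O_K = ℤ[√-341] and disc(K) = 4d = -1364.
disc(K) = -1364 is not divisible by 569; 569 is unramified.
(-341/569) = 228^284 mod 569 = 1, giving Legendre symbol 1.
Legendre symbol 1 ⇒ 569 is split.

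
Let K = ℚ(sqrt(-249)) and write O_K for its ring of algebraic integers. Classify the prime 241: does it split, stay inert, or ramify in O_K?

p splits

Since -249 ≢ 1 mod 4, the ring of integers is ℤ[√-249] with discriminant 4·(-249) = -996.
Since gcd(241, -996) = 1 the prime 241 does not ramify.
Euler's criterion: (-249)^120 mod 241 = 1. Thus (-249|241) = 1.
d is a quadratic residue mod p, hence 241 splits in O_K.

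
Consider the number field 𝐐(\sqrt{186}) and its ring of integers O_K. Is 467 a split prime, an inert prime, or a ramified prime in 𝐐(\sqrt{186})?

d = 186 ≡ 2 (mod 4), so O_K = ℤ[√186] and disc(K) = 4d = 744.
467 ∤ 744, so 467 is unramified.
Euler's criterion: 186^233 mod 467 = 1. Thus (186|467) = 1.
d is a quadratic residue mod p, hence 467 splits in O_K.

split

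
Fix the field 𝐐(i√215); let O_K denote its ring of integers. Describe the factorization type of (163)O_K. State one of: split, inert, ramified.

splits completely

-215 mod 4 = 1, hence disc K = -215 and O_K = ℤ[(1+√-215)/2].
Since gcd(163, -215) = 1 the prime 163 does not ramify.
Legendre symbol by Euler's criterion: (-215/163) ≡ (-215)^81 ≡ 1 (mod 163), i.e. (-215/163) = 1.
Legendre symbol 1 ⇒ 163 is split.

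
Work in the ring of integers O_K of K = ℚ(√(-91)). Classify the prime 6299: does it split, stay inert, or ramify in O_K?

split

-91 mod 4 = 1, hence disc K = -91 and O_K = ℤ[(1+√-91)/2].
disc(K) = -91 is not divisible by 6299; 6299 is unramified.
Euler's criterion: (-91)^3149 mod 6299 = 1. Thus (-91|6299) = 1.
(-91/6299) = 1, so 6299 splits.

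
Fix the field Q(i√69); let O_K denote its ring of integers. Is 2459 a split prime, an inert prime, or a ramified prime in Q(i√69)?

d = -69 ≡ 3 (mod 4), so O_K = ℤ[√-69] and disc(K) = 4d = -276.
Since gcd(2459, -276) = 1 the prime 2459 does not ramify.
Legendre symbol by Euler's criterion: (-69/2459) ≡ (-69)^1229 ≡ 2458 (mod 2459), i.e. (-69/2459) = -1.
(-69/2459) = -1, so 2459 is inert.

inert — (2459) stays prime in O_K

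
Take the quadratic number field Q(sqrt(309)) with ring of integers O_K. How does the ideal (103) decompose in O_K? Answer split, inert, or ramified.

ramified

309 mod 4 = 1, hence disc K = 309 and O_K = ℤ[(1+√309)/2].
Ramification test: 103 | 309. The prime 103 ramifies in K.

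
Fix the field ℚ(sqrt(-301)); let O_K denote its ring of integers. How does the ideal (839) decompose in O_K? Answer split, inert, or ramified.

p is inert

Since -301 ≢ 1 mod 4, the ring of integers is ℤ[√-301] with discriminant 4·(-301) = -1204.
839 ∤ -1204, so 839 is unramified.
Compute (-301/839) via Euler: 538^((839-1)/2) mod 839 = 838, so (-301/839) = -1.
d is a non-residue mod p, hence 839 remains inert in O_K.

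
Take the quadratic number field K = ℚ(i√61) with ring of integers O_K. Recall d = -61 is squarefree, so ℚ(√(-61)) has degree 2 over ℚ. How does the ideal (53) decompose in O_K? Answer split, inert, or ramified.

-61 mod 4 = 3, hence disc K = 4·(-61) = -244 and O_K = ℤ[√-61].
disc(K) = -244 is not divisible by 53; 53 is unramified.
Euler's criterion: (-61)^26 mod 53 = 52. Thus (-61|53) = -1.
d is a non-residue mod p, hence 53 remains inert in O_K.

remains prime (inert)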